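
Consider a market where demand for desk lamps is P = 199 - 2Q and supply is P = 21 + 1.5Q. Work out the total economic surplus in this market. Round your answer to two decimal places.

Setting demand equal to supply, 178 = 3.5Q, so Q* = 50.8571 and P* = 97.2857.
Total surplus is the full triangle between the curves from 0 to Q*: (1/2)(50.8571)(199 - 21) = 4526.2857.

4526.29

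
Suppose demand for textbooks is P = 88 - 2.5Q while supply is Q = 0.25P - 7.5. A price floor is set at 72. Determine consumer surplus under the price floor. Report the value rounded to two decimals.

51.20

Rewriting supply in inverse form: P = 30 + 4Q.
Free-market equilibrium: 88 - 2.5Q = 30 + 4Q gives Q* = 8.9231, P* = 65.6923.
At P = 72, buyers demand (88 - 72)/2.5 = 6.4 while sellers would supply more, so the quantity traded is 6.4 at price 72.
CS is the triangle under demand above 72: (1/2)(6.4)(88 - 72) = 51.2.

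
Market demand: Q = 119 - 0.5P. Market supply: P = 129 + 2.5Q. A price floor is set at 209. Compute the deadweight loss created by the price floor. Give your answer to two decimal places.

Rewriting demand in inverse form: P = 238 - 2Q.
Free-market equilibrium: 238 - 2Q = 129 + 2.5Q gives Q* = 24.2222, P* = 189.5556.
At the floor price 209, quantity demanded is (238 - 209)/2 = 14.5; demand is the short side, so Q = 14.5 trades at P = 209.
The lost-trades triangle has base Q* - 14.5 = 9.7222 and height equal to the gap between the curves at Q = 14.5, which is 209 - 165.25 = 43.75. DWL = (1/2)(9.7222)(43.75) = 212.6736.

212.67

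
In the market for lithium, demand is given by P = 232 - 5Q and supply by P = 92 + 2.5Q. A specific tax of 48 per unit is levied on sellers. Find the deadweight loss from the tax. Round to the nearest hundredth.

Pre-tax equilibrium: 232 - 5Q = 92 + 2.5Q gives Q* = 18.6667, P* = 138.6667.
A tax on sellers shifts supply up by 48: 232 - 5Q = 92 + 2.5Q + 48, so Q_t = 12.2667. Buyers pay P_b = 170.6667; sellers receive P_s = P_b - 48 = 122.6667.
The welfare triangle lost has base Q* - Q_t = 6.4 and height t = 48, so DWL = (1/2)(6.4)(48) = 153.6.

153.60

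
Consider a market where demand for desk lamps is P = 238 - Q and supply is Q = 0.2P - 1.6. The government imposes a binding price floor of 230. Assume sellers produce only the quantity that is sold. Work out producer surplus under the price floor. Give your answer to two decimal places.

1616.00

Rewriting supply in inverse form: P = 8 + 5Q.
Without the control, 238 - Q = 8 + 5Q so Q* = 38.3333 and P* = 199.6667.
At P = 230, buyers demand (238 - 230)/1 = 8 while sellers would supply more, so the quantity traded is 8 at price 230.
The supply price at Q = 8 is 48. PS is the trapezoid between 230 and supply over [0, 8]: (1/2)[(230 - 8) + (230 - 48)](8) = 1616.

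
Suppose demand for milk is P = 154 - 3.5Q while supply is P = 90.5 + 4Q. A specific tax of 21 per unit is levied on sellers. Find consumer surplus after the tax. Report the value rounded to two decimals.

Without the tax, 154 - 3.5Q = 90.5 + 4Q so Q* = 8.4667 and P* = 124.3667.
A tax on sellers shifts supply up by 21: 154 - 3.5Q = 90.5 + 4Q + 21, so Q_t = 5.6667. Buyers pay P_b = 134.1667; sellers receive P_s = P_b - 21 = 113.1667.
CS = (1/2)(Q_t)(154 - P_b) = (1/2)(5.6667)(19.8333) = 56.1944.

56.19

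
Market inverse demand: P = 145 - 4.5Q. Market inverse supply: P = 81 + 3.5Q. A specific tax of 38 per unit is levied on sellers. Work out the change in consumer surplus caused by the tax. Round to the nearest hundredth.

-120.23

Without the tax, 145 - 4.5Q = 81 + 3.5Q so Q* = 8 and P* = 109.
A tax on sellers shifts supply up by 38: 145 - 4.5Q = 81 + 3.5Q + 38, so Q_t = 3.25. Buyers pay P_b = 130.375; sellers receive P_s = P_b - 38 = 92.375.
CS falls from (1/2)(8)(36) = 144 to (1/2)(3.25)(14.625) = 23.7656, a change of -120.2344.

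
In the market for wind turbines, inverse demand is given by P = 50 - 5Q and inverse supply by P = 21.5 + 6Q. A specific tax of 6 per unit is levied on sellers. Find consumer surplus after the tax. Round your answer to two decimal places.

10.46

Pre-tax equilibrium: 50 - 5Q = 21.5 + 6Q gives Q* = 2.5909, P* = 37.0455.
A tax on sellers shifts supply up by 6: 50 - 5Q = 21.5 + 6Q + 6, so Q_t = 2.0455. Buyers pay P_b = 39.7727; sellers receive P_s = P_b - 6 = 33.7727.
Consumer surplus is the triangle under demand above P_b: (1/2)(2.0455)(50 - 39.7727) = 10.4597.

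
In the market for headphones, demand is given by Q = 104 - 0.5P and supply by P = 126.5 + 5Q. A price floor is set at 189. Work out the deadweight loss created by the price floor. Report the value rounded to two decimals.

Rewriting demand in inverse form: P = 208 - 2Q.
Free-market equilibrium: 208 - 2Q = 126.5 + 5Q gives Q* = 11.6429, P* = 184.7143.
At P = 189, buyers demand (208 - 189)/2 = 9.5 while sellers would supply more, so the quantity traded is 9.5 at price 189.
The lost-trades triangle has base Q* - 9.5 = 2.1429 and height equal to the gap between the curves at Q = 9.5, which is 189 - 174 = 15. DWL = (1/2)(2.1429)(15) = 16.0714.

16.07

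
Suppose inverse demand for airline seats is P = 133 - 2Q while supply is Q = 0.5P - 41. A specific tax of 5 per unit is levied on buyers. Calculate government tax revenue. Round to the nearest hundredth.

Rewriting supply in inverse form: P = 82 + 2Q.
Without the tax, 133 - 2Q = 82 + 2Q so Q* = 12.75 and P* = 107.5.
With the tax, buyers' net willingness to pay falls by 5: (133 - 5) - 2Q = 82 + 2Q, so Q_t = 11.5. Buyers pay P_b = 110; sellers receive P_s = P_b - 5 = 105.
Revenue is the tax times quantity traded: 5 x 11.5 = 57.5.

57.50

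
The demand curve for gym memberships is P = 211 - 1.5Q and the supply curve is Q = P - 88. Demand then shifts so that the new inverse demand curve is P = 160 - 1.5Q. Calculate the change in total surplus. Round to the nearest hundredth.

-1989.00

Rewriting supply in inverse form: P = 88 + Q.
Initial equilibrium: Q_0 = 49.2, P_0 = 137.2; CS_0 = (1/2)(49.2)(73.8) = 1815.48, PS_0 = (1/2)(49.2)(49.2) = 1210.32.
New equilibrium: 160 - 1.5Q = 88 + Q gives Q_1 = 28.8, P_1 = 116.8; CS_1 = 622.08, PS_1 = 414.72.
Change in total surplus = (622.08 + 414.72) - (1815.48 + 1210.32) = -1989.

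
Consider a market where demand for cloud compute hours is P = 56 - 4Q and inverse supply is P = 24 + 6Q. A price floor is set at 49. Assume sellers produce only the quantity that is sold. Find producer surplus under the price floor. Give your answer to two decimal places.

Without the control, 56 - 4Q = 24 + 6Q so Q* = 3.2 and P* = 43.2.
At P = 49, buyers demand (56 - 49)/4 = 1.75 while sellers would supply more, so the quantity traded is 1.75 at price 49.
The supply price at Q = 1.75 is 34.5. PS is the trapezoid between 49 and supply over [0, 1.75]: (1/2)[(49 - 24) + (49 - 34.5)](1.75) = 34.5625.

34.56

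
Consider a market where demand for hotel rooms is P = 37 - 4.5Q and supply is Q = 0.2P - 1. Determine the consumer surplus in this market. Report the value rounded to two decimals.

25.53

Rewriting supply in inverse form: P = 5 + 5Q.
Set 37 - 4.5Q = 5 + 5Q, which gives 32 = 9.5Q, so Q* = 3.3684 and P* = 37 - 4.5(3.3684) = 21.8421.
CS is the area between the demand curve and P* from 0 to Q*: (1/2)(3.3684)(15.1579) = 25.5291.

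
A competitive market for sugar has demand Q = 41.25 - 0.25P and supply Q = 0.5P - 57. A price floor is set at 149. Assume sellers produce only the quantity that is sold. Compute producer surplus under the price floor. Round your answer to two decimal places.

124.00

Rewriting demand in inverse form: P = 165 - 4Q.
Rewriting supply in inverse form: P = 114 + 2Q.
Without the control, 165 - 4Q = 114 + 2Q so Q* = 8.5 and P* = 131.
At P = 149, buyers demand (165 - 149)/4 = 4 while sellers would supply more, so the quantity traded is 4 at price 149.
The supply price at Q = 4 is 122. PS is the trapezoid between 149 and supply over [0, 4]: (1/2)[(149 - 114) + (149 - 122)](4) = 124.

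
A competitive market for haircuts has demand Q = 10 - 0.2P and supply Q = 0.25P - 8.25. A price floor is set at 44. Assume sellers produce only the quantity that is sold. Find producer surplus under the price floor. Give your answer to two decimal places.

Rewriting demand in inverse form: P = 50 - 5Q.
Rewriting supply in inverse form: P = 33 + 4Q.
Free-market equilibrium: 50 - 5Q = 33 + 4Q gives Q* = 1.8889, P* = 40.5556.
At P = 44, buyers demand (50 - 44)/5 = 1.2 while sellers would supply more, so the quantity traded is 1.2 at price 44.
The supply price at Q = 1.2 is 37.8. PS is the trapezoid between 44 and supply over [0, 1.2]: (1/2)[(44 - 33) + (44 - 37.8)](1.2) = 10.32.

10.32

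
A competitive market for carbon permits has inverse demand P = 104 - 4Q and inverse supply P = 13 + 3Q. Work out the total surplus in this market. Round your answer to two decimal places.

Set 104 - 4Q = 13 + 3Q, which gives 91 = 7Q, so Q* = 13 and P* = 104 - 4(13) = 52.
CS = (1/2)(13)(52) = 338 and PS = (1/2)(13)(39) = 253.5, so total surplus = 591.5.

591.50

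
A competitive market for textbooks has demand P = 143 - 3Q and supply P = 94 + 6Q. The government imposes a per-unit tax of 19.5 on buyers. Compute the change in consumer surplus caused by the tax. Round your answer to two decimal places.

-28.35

Pre-tax equilibrium: 143 - 3Q = 94 + 6Q gives Q* = 5.4444, P* = 126.6667.
A tax on buyers shifts demand down by 19.5: (143 - 19.5) - 3Q = 94 + 6Q, so Q_t = 3.2778. Buyers pay P_b = 133.1667; sellers receive P_s = P_b - 19.5 = 113.6667.
CS falls from (1/2)(5.4444)(16.3333) = 44.463 to (1/2)(3.2778)(9.8333) = 16.1157, a change of -28.3472.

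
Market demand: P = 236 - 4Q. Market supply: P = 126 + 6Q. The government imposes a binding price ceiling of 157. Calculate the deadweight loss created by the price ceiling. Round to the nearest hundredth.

170.14

Free-market equilibrium: 236 - 4Q = 126 + 6Q gives Q* = 11, P* = 192.
At the ceiling price 157, quantity supplied is (157 - 126)/6 = 5.1667; supply is the short side, so Q = 5.1667 trades at P = 157.
At Q = 5.1667 the demand price is 215.3333 and the supply price is 157. Deadweight loss is the triangle between the curves from 5.1667 to 11: (1/2)(215.3333 - 157)(11 - 5.1667) = 170.1389.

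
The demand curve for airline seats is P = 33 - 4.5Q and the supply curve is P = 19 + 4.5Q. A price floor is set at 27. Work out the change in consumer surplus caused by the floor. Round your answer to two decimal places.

Free-market equilibrium: 33 - 4.5Q = 19 + 4.5Q gives Q* = 1.5556, P* = 26.
At P = 27, buyers demand (33 - 27)/4.5 = 1.3333 while sellers would supply more, so the quantity traded is 1.3333 at price 27.
CS goes from (1/2)(1.5556)(7) = 5.4444 to 4 (computed as (33 - 27)(1.3333) - (1/2)(4.5)(1.3333)^2), a change of -1.4444.

-1.44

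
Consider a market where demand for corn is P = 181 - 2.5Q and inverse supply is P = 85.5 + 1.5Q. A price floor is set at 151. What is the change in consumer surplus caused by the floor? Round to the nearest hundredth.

Without the control, 181 - 2.5Q = 85.5 + 1.5Q so Q* = 23.875 and P* = 121.3125.
At the floor price 151, quantity demanded is (181 - 151)/2.5 = 12; demand is the short side, so Q = 12 trades at P = 151.
CS goes from (1/2)(23.875)(59.6875) = 712.5195 to 180 (computed as (181 - 151)(12) - (1/2)(2.5)(12)^2), a change of -532.5195.

-532.52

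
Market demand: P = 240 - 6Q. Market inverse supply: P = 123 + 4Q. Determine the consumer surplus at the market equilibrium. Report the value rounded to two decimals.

410.67

Setting demand equal to supply, 117 = 10Q, so Q* = 11.7 and P* = 169.8.
Consumer surplus is the triangle under demand above P*: (1/2)(11.7)(240 - 169.8) = (1/2)(11.7)(70.2) = 410.67.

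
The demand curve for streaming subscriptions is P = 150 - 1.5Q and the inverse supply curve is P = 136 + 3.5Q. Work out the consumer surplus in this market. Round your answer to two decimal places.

Equilibrium: 150 - 1.5Q = 136 + 3.5Q, so Q* = 2.8 and P* = 145.8.
The demand choke price is 150, so CS = (1/2)(Q*)(150 - P*) = (1/2)(2.8)(4.2) = 5.88.

5.88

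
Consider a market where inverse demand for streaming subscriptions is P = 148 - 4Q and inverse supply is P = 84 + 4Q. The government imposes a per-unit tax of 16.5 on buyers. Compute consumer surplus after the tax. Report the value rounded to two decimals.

Pre-tax equilibrium: 148 - 4Q = 84 + 4Q gives Q* = 8, P* = 116.
With the tax, buyers' net willingness to pay falls by 16.5: (148 - 16.5) - 4Q = 84 + 4Q, so Q_t = 5.9375. Buyers pay P_b = 124.25; sellers receive P_s = P_b - 16.5 = 107.75.
Consumer surplus is the triangle under demand above P_b: (1/2)(5.9375)(148 - 124.25) = 70.5078.

70.51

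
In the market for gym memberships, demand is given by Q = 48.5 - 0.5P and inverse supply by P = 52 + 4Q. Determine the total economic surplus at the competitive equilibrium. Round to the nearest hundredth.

Rewriting demand in inverse form: P = 97 - 2Q.
Setting demand equal to supply, 45 = 6Q, so Q* = 7.5 and P* = 82.
CS = (1/2)(7.5)(15) = 56.25 and PS = (1/2)(7.5)(30) = 112.5, so total surplus = 168.75.

168.75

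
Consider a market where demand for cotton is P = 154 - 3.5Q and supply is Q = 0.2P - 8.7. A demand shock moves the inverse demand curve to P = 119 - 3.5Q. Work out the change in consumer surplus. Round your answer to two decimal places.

-157.68

Rewriting supply in inverse form: P = 43.5 + 5Q.
Initial equilibrium: Q_0 = 13, P_0 = 108.5; CS_0 = (1/2)(13)(45.5) = 295.75, PS_0 = (1/2)(13)(65) = 422.5.
New equilibrium: 119 - 3.5Q = 43.5 + 5Q gives Q_1 = 8.8824, P_1 = 87.9118; CS_1 = 138.0683, PS_1 = 197.2405.
Change in consumer surplus = 138.0683 - 295.75 = -157.6817.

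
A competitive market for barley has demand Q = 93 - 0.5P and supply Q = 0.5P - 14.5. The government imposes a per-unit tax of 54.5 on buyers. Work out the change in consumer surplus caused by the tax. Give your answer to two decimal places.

-883.92

Rewriting demand in inverse form: P = 186 - 2Q.
Rewriting supply in inverse form: P = 29 + 2Q.
Without the tax, 186 - 2Q = 29 + 2Q so Q* = 39.25 and P* = 107.5.
With the tax, buyers' net willingness to pay falls by 54.5: (186 - 54.5) - 2Q = 29 + 2Q, so Q_t = 25.625. Buyers pay P_b = 134.75; sellers receive P_s = P_b - 54.5 = 80.25.
CS falls from (1/2)(39.25)(78.5) = 1540.5625 to (1/2)(25.625)(51.25) = 656.6406, a change of -883.9219.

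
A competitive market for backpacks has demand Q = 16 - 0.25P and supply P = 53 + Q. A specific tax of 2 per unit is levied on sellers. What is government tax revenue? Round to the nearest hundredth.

Rewriting demand in inverse form: P = 64 - 4Q.
Pre-tax equilibrium: 64 - 4Q = 53 + Q gives Q* = 2.2, P* = 55.2.
A tax on sellers shifts supply up by 2: 64 - 4Q = 53 + Q + 2, so Q_t = 1.8. Buyers pay P_b = 56.8; sellers receive P_s = P_b - 2 = 54.8.
Revenue is the tax times quantity traded: 2 x 1.8 = 3.6.

3.60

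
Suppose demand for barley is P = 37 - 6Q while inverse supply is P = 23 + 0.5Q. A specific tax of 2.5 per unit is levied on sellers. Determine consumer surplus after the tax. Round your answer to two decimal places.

9.39

Without the tax, 37 - 6Q = 23 + 0.5Q so Q* = 2.1538 and P* = 24.0769.
With the tax, sellers need 2.5 more per unit: 37 - 6Q = 23 + 0.5Q + 2.5, so Q_t = 1.7692. Buyers pay P_b = 26.3846; sellers receive P_s = P_b - 2.5 = 23.8846.
CS = (1/2)(Q_t)(37 - P_b) = (1/2)(1.7692)(10.6154) = 9.3905.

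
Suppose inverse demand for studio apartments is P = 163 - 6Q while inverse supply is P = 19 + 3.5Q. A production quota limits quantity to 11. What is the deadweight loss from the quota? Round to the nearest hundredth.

Without the quota, 163 - 6Q = 19 + 3.5Q gives Q* = 15.1579.
At Q = 11 the demand price is 163 - 6(11) = 97 and the supply price is 19 + 3.5(11) = 57.5.
DWL = (1/2)(gap between curves at 11) x (Q* - 11) = (1/2)(39.5)(4.1579) = 82.1184.

82.12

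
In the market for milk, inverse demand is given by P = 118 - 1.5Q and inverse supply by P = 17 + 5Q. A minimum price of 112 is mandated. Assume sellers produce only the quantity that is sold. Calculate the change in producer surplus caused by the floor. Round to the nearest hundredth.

-263.61

Free-market equilibrium: 118 - 1.5Q = 17 + 5Q gives Q* = 15.5385, P* = 94.6923.
At P = 112, buyers demand (118 - 112)/1.5 = 4 while sellers would supply more, so the quantity traded is 4 at price 112.
PS goes from (1/2)(15.5385)(77.6923) = 603.6095 to 340 (computed as (112 - 17)(4) - (1/2)(5)(4)^2), a change of -263.6095.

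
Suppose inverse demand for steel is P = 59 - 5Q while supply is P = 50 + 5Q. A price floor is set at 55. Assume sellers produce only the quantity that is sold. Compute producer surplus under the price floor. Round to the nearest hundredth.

Free-market equilibrium: 59 - 5Q = 50 + 5Q gives Q* = 0.9, P* = 54.5.
At the floor price 55, quantity demanded is (59 - 55)/5 = 0.8; demand is the short side, so Q = 0.8 trades at P = 55.
The supply price at Q = 0.8 is 54. PS is the trapezoid between 55 and supply over [0, 0.8]: (1/2)[(55 - 50) + (55 - 54)](0.8) = 2.4.

2.40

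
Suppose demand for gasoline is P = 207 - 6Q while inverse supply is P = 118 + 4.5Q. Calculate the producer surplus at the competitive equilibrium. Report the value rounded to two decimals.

161.65

Set 207 - 6Q = 118 + 4.5Q, which gives 89 = 10.5Q, so Q* = 8.4762 and P* = 207 - 6(8.4762) = 156.1429.
Producer surplus is the triangle above supply below P*: (1/2)(8.4762)(156.1429 - 118) = (1/2)(8.4762)(38.1429) = 161.6531.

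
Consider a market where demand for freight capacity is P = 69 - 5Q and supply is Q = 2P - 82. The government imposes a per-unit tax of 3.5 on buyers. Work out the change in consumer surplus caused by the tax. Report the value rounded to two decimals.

Rewriting supply in inverse form: P = 41 + 0.5Q.
Without the tax, 69 - 5Q = 41 + 0.5Q so Q* = 5.0909 and P* = 43.5455.
A tax on buyers shifts demand down by 3.5: (69 - 3.5) - 5Q = 41 + 0.5Q, so Q_t = 4.4545. Buyers pay P_b = 46.7273; sellers receive P_s = P_b - 3.5 = 43.2273.
Consumers lose the trapezoid between P* and P_b out to Q_t plus the triangle from Q_t to Q*: change in CS = 49.6074 - 64.7934 = -15.186.

-15.19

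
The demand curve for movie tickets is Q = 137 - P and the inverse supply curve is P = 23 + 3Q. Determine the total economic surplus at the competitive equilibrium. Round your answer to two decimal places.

Rewriting demand in inverse form: P = 137 - Q.
Set 137 - Q = 23 + 3Q, which gives 114 = 4Q, so Q* = 28.5 and P* = 137 - (28.5) = 108.5.
Total surplus is the full triangle between the curves from 0 to Q*: (1/2)(28.5)(137 - 23) = 1624.5.

1624.50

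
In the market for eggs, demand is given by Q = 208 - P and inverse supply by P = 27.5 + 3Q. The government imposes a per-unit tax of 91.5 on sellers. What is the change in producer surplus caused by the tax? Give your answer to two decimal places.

-2311.80

Rewriting demand in inverse form: P = 208 - Q.
Pre-tax equilibrium: 208 - Q = 27.5 + 3Q gives Q* = 45.125, P* = 162.875.
A tax on sellers shifts supply up by 91.5: 208 - Q = 27.5 + 3Q + 91.5, so Q_t = 22.25. Buyers pay P_b = 185.75; sellers receive P_s = P_b - 91.5 = 94.25.
Producers lose the trapezoid between P_s and P* out to Q_t plus the triangle from Q_t to Q*: change in PS = 742.5938 - 3054.3984 = -2311.8047.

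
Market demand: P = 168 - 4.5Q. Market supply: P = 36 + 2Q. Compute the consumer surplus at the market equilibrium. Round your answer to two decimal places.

927.91

Set 168 - 4.5Q = 36 + 2Q, which gives 132 = 6.5Q, so Q* = 20.3077 and P* = 168 - 4.5(20.3077) = 76.6154.
The demand choke price is 168, so CS = (1/2)(Q*)(168 - P*) = (1/2)(20.3077)(91.3846) = 927.9053.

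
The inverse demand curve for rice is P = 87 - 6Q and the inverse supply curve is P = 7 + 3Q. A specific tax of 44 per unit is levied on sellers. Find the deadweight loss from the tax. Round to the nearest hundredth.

Pre-tax equilibrium: 87 - 6Q = 7 + 3Q gives Q* = 8.8889, P* = 33.6667.
With the tax, sellers need 44 more per unit: 87 - 6Q = 7 + 3Q + 44, so Q_t = 4. Buyers pay P_b = 63; sellers receive P_s = P_b - 44 = 19.
Deadweight loss is the triangle between the curves from Q_t to Q*: (1/2)(8.8889 - 4)(44) = 107.5556.

107.56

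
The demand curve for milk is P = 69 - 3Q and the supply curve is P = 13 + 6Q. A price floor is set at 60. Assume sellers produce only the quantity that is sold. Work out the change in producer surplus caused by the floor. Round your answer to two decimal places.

-2.15

Without the control, 69 - 3Q = 13 + 6Q so Q* = 6.2222 and P* = 50.3333.
At the floor price 60, quantity demanded is (69 - 60)/3 = 3; demand is the short side, so Q = 3 trades at P = 60.
PS goes from (1/2)(6.2222)(37.3333) = 116.1481 to 114 (computed as (60 - 13)(3) - (1/2)(6)(3)^2), a change of -2.1481.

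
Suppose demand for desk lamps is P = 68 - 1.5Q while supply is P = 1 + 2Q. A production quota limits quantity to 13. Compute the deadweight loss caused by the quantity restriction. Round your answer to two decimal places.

Unrestricted equilibrium: Q* = (68 - 1)/(1.5 + 2) = 19.1429.
At Q = 13 the demand price is 68 - 1.5(13) = 48.5 and the supply price is 1 + 2(13) = 27.
Deadweight loss is the triangle between the curves from 13 to 19.1429: (1/2)(48.5 - 27)(19.1429 - 13) = 66.0357.

66.04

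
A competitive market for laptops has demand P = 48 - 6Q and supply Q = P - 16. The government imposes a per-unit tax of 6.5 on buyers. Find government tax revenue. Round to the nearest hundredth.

23.68

Rewriting supply in inverse form: P = 16 + Q.
Without the tax, 48 - 6Q = 16 + Q so Q* = 4.5714 and P* = 20.5714.
With the tax, buyers' net willingness to pay falls by 6.5: (48 - 6.5) - 6Q = 16 + Q, so Q_t = 3.6429. Buyers pay P_b = 26.1429; sellers receive P_s = P_b - 6.5 = 19.6429.
Tax revenue = t x Q_t = 6.5 x 3.6429 = 23.6786.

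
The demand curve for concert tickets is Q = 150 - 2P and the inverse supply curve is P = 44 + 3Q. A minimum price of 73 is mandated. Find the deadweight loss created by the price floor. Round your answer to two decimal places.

Rewriting demand in inverse form: P = 75 - 0.5Q.
Without the control, 75 - 0.5Q = 44 + 3Q so Q* = 8.8571 and P* = 70.5714.
At P = 73, buyers demand (75 - 73)/0.5 = 4 while sellers would supply more, so the quantity traded is 4 at price 73.
The lost-trades triangle has base Q* - 4 = 4.8571 and height equal to the gap between the curves at Q = 4, which is 73 - 56 = 17. DWL = (1/2)(4.8571)(17) = 41.2857.

41.29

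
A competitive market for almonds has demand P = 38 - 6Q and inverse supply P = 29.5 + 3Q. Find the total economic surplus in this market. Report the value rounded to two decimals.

Equilibrium: 38 - 6Q = 29.5 + 3Q, so Q* = 0.9444 and P* = 32.3333.
Total surplus is the full triangle between the curves from 0 to Q*: (1/2)(0.9444)(38 - 29.5) = 4.0139.

4.01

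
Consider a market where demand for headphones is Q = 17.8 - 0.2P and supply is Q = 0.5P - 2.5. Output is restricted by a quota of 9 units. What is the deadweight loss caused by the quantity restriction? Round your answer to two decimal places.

31.50

Rewriting demand in inverse form: P = 89 - 5Q.
Rewriting supply in inverse form: P = 5 + 2Q.
Without the quota, 89 - 5Q = 5 + 2Q gives Q* = 12.
At Q = 9 the demand price is 89 - 5(9) = 44 and the supply price is 5 + 2(9) = 23.
Deadweight loss is the triangle between the curves from 9 to 12: (1/2)(44 - 23)(12 - 9) = 31.5.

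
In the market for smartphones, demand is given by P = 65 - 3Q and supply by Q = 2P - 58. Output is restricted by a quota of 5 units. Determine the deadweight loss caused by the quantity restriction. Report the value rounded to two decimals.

48.89

Rewriting supply in inverse form: P = 29 + 0.5Q.
Without the quota, 65 - 3Q = 29 + 0.5Q gives Q* = 10.2857.
At Q = 5 the demand price is 65 - 3(5) = 50 and the supply price is 29 + 0.5(5) = 31.5.
DWL = (1/2)(gap between curves at 5) x (Q* - 5) = (1/2)(18.5)(5.2857) = 48.8929.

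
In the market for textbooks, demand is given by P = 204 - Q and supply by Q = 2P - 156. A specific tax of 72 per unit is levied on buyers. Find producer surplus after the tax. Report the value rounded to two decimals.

324.00

Rewriting supply in inverse form: P = 78 + 0.5Q.
Without the tax, 204 - Q = 78 + 0.5Q so Q* = 84 and P* = 120.
A tax on buyers shifts demand down by 72: (204 - 72) - Q = 78 + 0.5Q, so Q_t = 36. Buyers pay P_b = 168; sellers receive P_s = P_b - 72 = 96.
Producer surplus is the triangle above supply below P_s: (1/2)(36)(96 - 78) = 324.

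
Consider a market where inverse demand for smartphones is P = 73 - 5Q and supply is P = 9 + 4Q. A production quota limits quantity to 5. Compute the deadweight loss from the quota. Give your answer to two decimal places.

20.06

Unrestricted equilibrium: Q* = (73 - 9)/(5 + 4) = 7.1111.
At Q = 5 the demand price is 73 - 5(5) = 48 and the supply price is 9 + 4(5) = 29.
Deadweight loss is the triangle between the curves from 5 to 7.1111: (1/2)(48 - 29)(7.1111 - 5) = 20.0556.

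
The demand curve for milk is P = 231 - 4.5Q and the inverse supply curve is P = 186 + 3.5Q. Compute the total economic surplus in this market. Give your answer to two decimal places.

Set 231 - 4.5Q = 186 + 3.5Q, which gives 45 = 8Q, so Q* = 5.625 and P* = 231 - 4.5(5.625) = 205.6875.
CS = (1/2)(5.625)(25.3125) = 71.1914 and PS = (1/2)(5.625)(19.6875) = 55.3711, so total surplus = 126.5625.

126.56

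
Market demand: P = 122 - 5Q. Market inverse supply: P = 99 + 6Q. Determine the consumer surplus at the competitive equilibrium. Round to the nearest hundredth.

Set 122 - 5Q = 99 + 6Q, which gives 23 = 11Q, so Q* = 2.0909 and P* = 122 - 5(2.0909) = 111.5455.
CS is the area between the demand curve and P* from 0 to Q*: (1/2)(2.0909)(10.4545) = 10.9298.

10.93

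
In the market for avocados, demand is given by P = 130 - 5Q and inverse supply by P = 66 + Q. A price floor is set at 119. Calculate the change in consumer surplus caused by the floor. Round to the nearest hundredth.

Without the control, 130 - 5Q = 66 + Q so Q* = 10.6667 and P* = 76.6667.
At P = 119, buyers demand (130 - 119)/5 = 2.2 while sellers would supply more, so the quantity traded is 2.2 at price 119.
CS goes from (1/2)(10.6667)(53.3333) = 284.4444 to 12.1 (computed as (130 - 119)(2.2) - (1/2)(5)(2.2)^2), a change of -272.3444.

-272.34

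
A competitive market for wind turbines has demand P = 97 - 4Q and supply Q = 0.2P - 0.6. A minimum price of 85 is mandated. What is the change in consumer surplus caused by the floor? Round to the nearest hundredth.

Rewriting supply in inverse form: P = 3 + 5Q.
Free-market equilibrium: 97 - 4Q = 3 + 5Q gives Q* = 10.4444, P* = 55.2222.
At P = 85, buyers demand (97 - 85)/4 = 3 while sellers would supply more, so the quantity traded is 3 at price 85.
CS goes from (1/2)(10.4444)(41.7778) = 218.1728 to 18 (computed as (97 - 85)(3) - (1/2)(4)(3)^2), a change of -200.1728.

-200.17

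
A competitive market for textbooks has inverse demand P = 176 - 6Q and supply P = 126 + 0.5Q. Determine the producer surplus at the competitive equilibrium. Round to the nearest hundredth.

Set 176 - 6Q = 126 + 0.5Q, which gives 50 = 6.5Q, so Q* = 7.6923 and P* = 176 - 6(7.6923) = 129.8462.
PS is the area between P* and the supply curve from 0 to Q*: (1/2)(7.6923)(3.8462) = 14.7929.

14.79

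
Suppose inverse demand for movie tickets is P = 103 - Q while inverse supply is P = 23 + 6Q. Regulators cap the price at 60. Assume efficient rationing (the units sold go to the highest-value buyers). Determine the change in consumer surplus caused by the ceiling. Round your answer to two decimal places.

180.85

Without the control, 103 - Q = 23 + 6Q so Q* = 11.4286 and P* = 91.5714.
At the ceiling price 60, quantity supplied is (60 - 23)/6 = 6.1667; supply is the short side, so Q = 6.1667 trades at P = 60.
CS goes from (1/2)(11.4286)(11.4286) = 65.3061 to 246.1528 (computed as (103 - 60)(6.1667) - (1/2)(1)(6.1667)^2), a change of 180.8467.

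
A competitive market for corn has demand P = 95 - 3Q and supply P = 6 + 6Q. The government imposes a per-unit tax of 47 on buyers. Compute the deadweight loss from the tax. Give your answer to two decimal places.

122.72

Without the tax, 95 - 3Q = 6 + 6Q so Q* = 9.8889 and P* = 65.3333.
A tax on buyers shifts demand down by 47: (95 - 47) - 3Q = 6 + 6Q, so Q_t = 4.6667. Buyers pay P_b = 81; sellers receive P_s = P_b - 47 = 34.
The welfare triangle lost has base Q* - Q_t = 5.2222 and height t = 47, so DWL = (1/2)(5.2222)(47) = 122.7222.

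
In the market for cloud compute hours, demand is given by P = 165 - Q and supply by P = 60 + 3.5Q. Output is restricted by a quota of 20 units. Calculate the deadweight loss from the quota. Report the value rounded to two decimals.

Unrestricted equilibrium: Q* = (165 - 60)/(1 + 3.5) = 23.3333.
At Q = 20 the demand price is 165 - (20) = 145 and the supply price is 60 + 3.5(20) = 130.
DWL = (1/2)(gap between curves at 20) x (Q* - 20) = (1/2)(15)(3.3333) = 25.

25.00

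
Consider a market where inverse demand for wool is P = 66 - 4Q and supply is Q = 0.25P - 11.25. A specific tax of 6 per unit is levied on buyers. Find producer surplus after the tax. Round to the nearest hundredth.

7.03

Rewriting supply in inverse form: P = 45 + 4Q.
Without the tax, 66 - 4Q = 45 + 4Q so Q* = 2.625 and P* = 55.5.
A tax on buyers shifts demand down by 6: (66 - 6) - 4Q = 45 + 4Q, so Q_t = 1.875. Buyers pay P_b = 58.5; sellers receive P_s = P_b - 6 = 52.5.
PS = (1/2)(Q_t)(P_s - 45) = (1/2)(1.875)(7.5) = 7.0312.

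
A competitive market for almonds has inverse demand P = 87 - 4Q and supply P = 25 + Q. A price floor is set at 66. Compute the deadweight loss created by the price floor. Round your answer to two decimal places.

127.81

Free-market equilibrium: 87 - 4Q = 25 + Q gives Q* = 12.4, P* = 37.4.
At the floor price 66, quantity demanded is (87 - 66)/4 = 5.25; demand is the short side, so Q = 5.25 trades at P = 66.
At Q = 5.25 the demand price is 66 and the supply price is 30.25. Deadweight loss is the triangle between the curves from 5.25 to 12.4: (1/2)(66 - 30.25)(12.4 - 5.25) = 127.8063.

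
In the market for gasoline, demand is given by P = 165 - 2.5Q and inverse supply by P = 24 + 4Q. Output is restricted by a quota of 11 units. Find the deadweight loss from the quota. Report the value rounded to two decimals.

Unrestricted equilibrium: Q* = (165 - 24)/(2.5 + 4) = 21.6923.
At Q = 11 the demand price is 165 - 2.5(11) = 137.5 and the supply price is 24 + 4(11) = 68.
DWL = (1/2)(gap between curves at 11) x (Q* - 11) = (1/2)(69.5)(10.6923) = 371.5577.

371.56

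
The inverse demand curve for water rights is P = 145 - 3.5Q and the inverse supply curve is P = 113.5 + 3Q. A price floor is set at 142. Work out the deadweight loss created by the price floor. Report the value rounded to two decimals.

Without the control, 145 - 3.5Q = 113.5 + 3Q so Q* = 4.8462 and P* = 128.0385.
At P = 142, buyers demand (145 - 142)/3.5 = 0.8571 while sellers would supply more, so the quantity traded is 0.8571 at price 142.
At Q = 0.8571 the demand price is 142 and the supply price is 116.0714. Deadweight loss is the triangle between the curves from 0.8571 to 4.8462: (1/2)(142 - 116.0714)(4.8462 - 0.8571) = 51.7147.

51.71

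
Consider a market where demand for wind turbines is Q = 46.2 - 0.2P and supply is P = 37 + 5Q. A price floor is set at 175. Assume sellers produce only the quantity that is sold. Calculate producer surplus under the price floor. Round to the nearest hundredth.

Rewriting demand in inverse form: P = 231 - 5Q.
Without the control, 231 - 5Q = 37 + 5Q so Q* = 19.4 and P* = 134.
At P = 175, buyers demand (231 - 175)/5 = 11.2 while sellers would supply more, so the quantity traded is 11.2 at price 175.
The supply price at Q = 11.2 is 93. PS is the trapezoid between 175 and supply over [0, 11.2]: (1/2)[(175 - 37) + (175 - 93)](11.2) = 1232.

1232.00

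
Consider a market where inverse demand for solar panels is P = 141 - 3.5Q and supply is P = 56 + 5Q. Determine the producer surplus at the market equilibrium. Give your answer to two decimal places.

Equilibrium: 141 - 3.5Q = 56 + 5Q, so Q* = 10 and P* = 106.
The supply curve's price intercept is 56, so PS = (1/2)(Q*)(P* - 56) = (1/2)(10)(50) = 250.

250.00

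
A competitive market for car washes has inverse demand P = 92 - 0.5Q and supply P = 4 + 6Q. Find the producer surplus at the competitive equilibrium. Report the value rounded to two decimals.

Set 92 - 0.5Q = 4 + 6Q, which gives 88 = 6.5Q, so Q* = 13.5385 and P* = 92 - 0.5(13.5385) = 85.2308.
Producer surplus is the triangle above supply below P*: (1/2)(13.5385)(85.2308 - 4) = (1/2)(13.5385)(81.2308) = 549.8698.

549.87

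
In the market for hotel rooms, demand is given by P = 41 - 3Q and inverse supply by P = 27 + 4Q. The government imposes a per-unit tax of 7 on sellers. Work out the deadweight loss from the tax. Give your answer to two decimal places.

3.50

Without the tax, 41 - 3Q = 27 + 4Q so Q* = 2 and P* = 35.
With the tax, sellers need 7 more per unit: 41 - 3Q = 27 + 4Q + 7, so Q_t = 1. Buyers pay P_b = 38; sellers receive P_s = P_b - 7 = 31.
Deadweight loss is the triangle between the curves from Q_t to Q*: (1/2)(2 - 1)(7) = 3.5.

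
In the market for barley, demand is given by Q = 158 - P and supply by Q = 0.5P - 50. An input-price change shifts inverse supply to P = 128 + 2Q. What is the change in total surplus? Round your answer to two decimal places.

Rewriting demand in inverse form: P = 158 - Q.
Rewriting supply in inverse form: P = 100 + 2Q.
Initial equilibrium: Q_0 = 19.3333, P_0 = 138.6667; CS_0 = (1/2)(19.3333)(19.3333) = 186.8889, PS_0 = (1/2)(19.3333)(38.6667) = 373.7778.
New equilibrium: 158 - Q = 128 + 2Q gives Q_1 = 10, P_1 = 148; CS_1 = 50, PS_1 = 100.
Change in total surplus = (50 + 100) - (186.8889 + 373.7778) = -410.6667.

-410.67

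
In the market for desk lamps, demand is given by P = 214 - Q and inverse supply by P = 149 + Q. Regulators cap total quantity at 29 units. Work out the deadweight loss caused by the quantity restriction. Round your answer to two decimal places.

12.25

Unrestricted equilibrium: Q* = (214 - 149)/(1 + 1) = 32.5.
At Q = 29 the demand price is 214 - (29) = 185 and the supply price is 149 + (29) = 178.
DWL = (1/2)(gap between curves at 29) x (Q* - 29) = (1/2)(7)(3.5) = 12.25.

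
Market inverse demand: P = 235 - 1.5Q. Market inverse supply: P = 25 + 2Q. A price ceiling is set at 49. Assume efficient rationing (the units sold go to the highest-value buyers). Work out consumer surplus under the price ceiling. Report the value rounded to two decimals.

2124.00

Without the control, 235 - 1.5Q = 25 + 2Q so Q* = 60 and P* = 145.
At P = 49, sellers supply (49 - 25)/2 = 12 while buyers want more, so the quantity traded is 12 at price 49.
The demand price at Q = 12 is 217. CS is the trapezoid between demand and 49 over [0, 12]: (1/2)[(235 - 49) + (217 - 49)](12) = 2124.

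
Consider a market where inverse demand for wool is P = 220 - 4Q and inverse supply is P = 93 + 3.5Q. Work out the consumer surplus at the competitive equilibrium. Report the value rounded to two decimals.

Setting demand equal to supply, 127 = 7.5Q, so Q* = 16.9333 and P* = 152.2667.
Consumer surplus is the triangle under demand above P*: (1/2)(16.9333)(220 - 152.2667) = (1/2)(16.9333)(67.7333) = 573.4756.

573.48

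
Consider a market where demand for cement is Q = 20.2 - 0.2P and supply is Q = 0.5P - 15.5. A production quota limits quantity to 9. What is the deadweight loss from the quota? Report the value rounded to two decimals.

Rewriting demand in inverse form: P = 101 - 5Q.
Rewriting supply in inverse form: P = 31 + 2Q.
Unrestricted equilibrium: Q* = (101 - 31)/(5 + 2) = 10.
At Q = 9 the demand price is 101 - 5(9) = 56 and the supply price is 31 + 2(9) = 49.
DWL = (1/2)(gap between curves at 9) x (Q* - 9) = (1/2)(7)(1) = 3.5.

3.50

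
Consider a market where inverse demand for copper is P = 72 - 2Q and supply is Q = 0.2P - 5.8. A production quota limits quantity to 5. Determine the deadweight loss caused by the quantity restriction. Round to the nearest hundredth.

4.57

Rewriting supply in inverse form: P = 29 + 5Q.
Unrestricted equilibrium: Q* = (72 - 29)/(2 + 5) = 6.1429.
At Q = 5 the demand price is 72 - 2(5) = 62 and the supply price is 29 + 5(5) = 54.
Deadweight loss is the triangle between the curves from 5 to 6.1429: (1/2)(62 - 54)(6.1429 - 5) = 4.5714.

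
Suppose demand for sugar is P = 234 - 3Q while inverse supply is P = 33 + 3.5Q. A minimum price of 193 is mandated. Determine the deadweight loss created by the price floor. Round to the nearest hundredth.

967.80

Without the control, 234 - 3Q = 33 + 3.5Q so Q* = 30.9231 and P* = 141.2308.
At P = 193, buyers demand (234 - 193)/3 = 13.6667 while sellers would supply more, so the quantity traded is 13.6667 at price 193.
At Q = 13.6667 the demand price is 193 and the supply price is 80.8333. Deadweight loss is the triangle between the curves from 13.6667 to 30.9231: (1/2)(193 - 80.8333)(30.9231 - 13.6667) = 967.797.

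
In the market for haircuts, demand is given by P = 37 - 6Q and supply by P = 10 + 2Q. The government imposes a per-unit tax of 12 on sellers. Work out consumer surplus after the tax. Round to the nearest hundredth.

Pre-tax equilibrium: 37 - 6Q = 10 + 2Q gives Q* = 3.375, P* = 16.75.
A tax on sellers shifts supply up by 12: 37 - 6Q = 10 + 2Q + 12, so Q_t = 1.875. Buyers pay P_b = 25.75; sellers receive P_s = P_b - 12 = 13.75.
CS = (1/2)(Q_t)(37 - P_b) = (1/2)(1.875)(11.25) = 10.5469.

10.55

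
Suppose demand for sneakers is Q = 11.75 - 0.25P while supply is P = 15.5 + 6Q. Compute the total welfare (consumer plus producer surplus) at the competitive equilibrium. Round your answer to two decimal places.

49.61

Rewriting demand in inverse form: P = 47 - 4Q.
Setting demand equal to supply, 31.5 = 10Q, so Q* = 3.15 and P* = 34.4.
Total surplus is the full triangle between the curves from 0 to Q*: (1/2)(3.15)(47 - 15.5) = 49.6125.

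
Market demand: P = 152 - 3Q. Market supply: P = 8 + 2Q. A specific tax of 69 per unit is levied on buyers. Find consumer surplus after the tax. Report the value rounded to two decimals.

Pre-tax equilibrium: 152 - 3Q = 8 + 2Q gives Q* = 28.8, P* = 65.6.
With the tax, buyers' net willingness to pay falls by 69: (152 - 69) - 3Q = 8 + 2Q, so Q_t = 15. Buyers pay P_b = 107; sellers receive P_s = P_b - 69 = 38.
CS = (1/2)(Q_t)(152 - P_b) = (1/2)(15)(45) = 337.5.

337.50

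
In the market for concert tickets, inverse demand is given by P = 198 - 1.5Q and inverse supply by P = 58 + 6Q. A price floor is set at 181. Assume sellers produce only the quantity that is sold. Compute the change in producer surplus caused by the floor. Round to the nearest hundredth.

-36.67

Free-market equilibrium: 198 - 1.5Q = 58 + 6Q gives Q* = 18.6667, P* = 170.
At the floor price 181, quantity demanded is (198 - 181)/1.5 = 11.3333; demand is the short side, so Q = 11.3333 trades at P = 181.
PS goes from (1/2)(18.6667)(112) = 1045.3333 to 1008.6667 (computed as (181 - 58)(11.3333) - (1/2)(6)(11.3333)^2), a change of -36.6667.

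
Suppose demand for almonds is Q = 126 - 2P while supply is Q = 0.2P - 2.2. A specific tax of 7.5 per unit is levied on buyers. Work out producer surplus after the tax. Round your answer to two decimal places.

Rewriting demand in inverse form: P = 63 - 0.5Q.
Rewriting supply in inverse form: P = 11 + 5Q.
Without the tax, 63 - 0.5Q = 11 + 5Q so Q* = 9.4545 and P* = 58.2727.
With the tax, buyers' net willingness to pay falls by 7.5: (63 - 7.5) - 0.5Q = 11 + 5Q, so Q_t = 8.0909. Buyers pay P_b = 58.9545; sellers receive P_s = P_b - 7.5 = 51.4545.
Producer surplus is the triangle above supply below P_s: (1/2)(8.0909)(51.4545 - 11) = 163.657.

163.66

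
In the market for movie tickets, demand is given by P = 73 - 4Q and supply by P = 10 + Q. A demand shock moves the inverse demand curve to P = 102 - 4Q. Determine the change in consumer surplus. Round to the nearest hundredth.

359.60

Initial equilibrium: Q_0 = 12.6, P_0 = 22.6; CS_0 = (1/2)(12.6)(50.4) = 317.52, PS_0 = (1/2)(12.6)(12.6) = 79.38.
New equilibrium: 102 - 4Q = 10 + Q gives Q_1 = 18.4, P_1 = 28.4; CS_1 = 677.12, PS_1 = 169.28.
Change in consumer surplus = 677.12 - 317.52 = 359.6.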